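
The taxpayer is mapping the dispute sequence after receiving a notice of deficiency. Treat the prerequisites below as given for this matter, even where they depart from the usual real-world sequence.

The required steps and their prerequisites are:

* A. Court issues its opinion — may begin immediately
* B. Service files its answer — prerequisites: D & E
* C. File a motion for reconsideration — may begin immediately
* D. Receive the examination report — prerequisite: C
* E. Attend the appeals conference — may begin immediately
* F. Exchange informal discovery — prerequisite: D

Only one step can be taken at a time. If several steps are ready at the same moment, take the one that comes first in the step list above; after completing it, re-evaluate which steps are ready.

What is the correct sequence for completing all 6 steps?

Nothing is required for A, C and E. A is listed earlier → A first.
Ready: C and E. C is listed earlier → C.
Ready: D and E. D is listed earlier → D.
Now E and F have their prerequisites met. E is listed earlier, so E next.
B now also ready, so the ready set is {B, F}; B is listed earlier → B.
Next only F has its prerequisites met → F.

A → C → D → E → B → F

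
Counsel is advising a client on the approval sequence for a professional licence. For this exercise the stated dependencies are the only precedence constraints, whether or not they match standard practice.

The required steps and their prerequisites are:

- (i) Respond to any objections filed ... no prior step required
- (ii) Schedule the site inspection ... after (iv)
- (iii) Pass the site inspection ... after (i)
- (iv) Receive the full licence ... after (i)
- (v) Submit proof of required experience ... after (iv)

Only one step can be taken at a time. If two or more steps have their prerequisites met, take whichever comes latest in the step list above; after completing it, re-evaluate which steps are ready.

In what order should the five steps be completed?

(i) has no prerequisites → (i) first.
Ready: (iv) and (iii). (iv) is listed later → (iv).
(v), (iii) and (ii) are all available; (v) is listed later → (v).
Now (iii) and (ii) have their prerequisites met. (iii) is listed later, so (iii) next.
Next only (ii) has its prerequisites met → (ii).

(i) (iv) (v) (iii) (ii)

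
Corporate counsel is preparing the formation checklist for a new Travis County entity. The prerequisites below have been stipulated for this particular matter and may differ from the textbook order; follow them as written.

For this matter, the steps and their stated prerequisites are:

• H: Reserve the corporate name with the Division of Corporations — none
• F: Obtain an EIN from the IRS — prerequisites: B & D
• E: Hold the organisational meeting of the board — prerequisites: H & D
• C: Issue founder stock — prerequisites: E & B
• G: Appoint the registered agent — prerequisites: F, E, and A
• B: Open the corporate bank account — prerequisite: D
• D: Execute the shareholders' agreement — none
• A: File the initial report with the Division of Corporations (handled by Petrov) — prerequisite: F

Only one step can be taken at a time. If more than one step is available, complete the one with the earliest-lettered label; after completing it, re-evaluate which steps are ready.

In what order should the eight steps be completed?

Nothing is required for D and H. D has the earlier label → D first.
B now also ready, so the ready set is {B, H}; B has the earlier label → B.
Now F and H have their prerequisites met. F has the earlier label, so F next.
Ready: A and H. A has the earlier label → A.
Next only H has its prerequisites met → H.
E is the only step now ready → E.
Now C and G have their prerequisites met. C has the earlier label, so C next.
G needed A, E and F, now all done → G.

D, B, F, A, H, E, C, G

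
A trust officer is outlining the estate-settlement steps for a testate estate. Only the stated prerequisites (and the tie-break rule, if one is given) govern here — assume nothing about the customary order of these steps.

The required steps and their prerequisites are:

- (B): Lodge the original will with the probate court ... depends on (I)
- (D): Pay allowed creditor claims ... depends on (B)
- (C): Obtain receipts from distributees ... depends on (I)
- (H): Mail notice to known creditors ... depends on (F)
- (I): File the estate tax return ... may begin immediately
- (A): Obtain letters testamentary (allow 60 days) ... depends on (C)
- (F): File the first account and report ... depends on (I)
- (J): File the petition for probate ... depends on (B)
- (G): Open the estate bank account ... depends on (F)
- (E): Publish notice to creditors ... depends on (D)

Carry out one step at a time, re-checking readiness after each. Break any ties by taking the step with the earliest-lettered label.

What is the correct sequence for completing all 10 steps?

(I), (B), (C), (A), (D), (E), (F), (G), (H), (J)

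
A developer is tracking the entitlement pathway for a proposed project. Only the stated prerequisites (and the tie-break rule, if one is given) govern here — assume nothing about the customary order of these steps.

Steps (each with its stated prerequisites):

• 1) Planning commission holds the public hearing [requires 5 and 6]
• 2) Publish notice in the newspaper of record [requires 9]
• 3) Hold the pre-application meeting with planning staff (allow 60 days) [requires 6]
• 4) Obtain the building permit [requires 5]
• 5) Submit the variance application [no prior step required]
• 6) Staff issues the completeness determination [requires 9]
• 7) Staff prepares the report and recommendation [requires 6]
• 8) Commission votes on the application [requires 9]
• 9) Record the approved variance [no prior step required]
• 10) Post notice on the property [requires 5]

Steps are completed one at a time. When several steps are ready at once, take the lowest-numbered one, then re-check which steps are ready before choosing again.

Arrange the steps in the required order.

5 and 9 have no prerequisites; 5 has the earlier label, so 5 is first.
Ready: 4, 9 and 10. 4 has the earlier label → 4.
Ready: 9 and 10. 9 has the earlier label → 9.
2, 6, 8 and 10 are all available; 2 has the earlier label → 2.
Now 6, 8 and 10 have their prerequisites met. 6 has the earlier label, so 6 next.
Ready: 1, 3, 7, 8 and 10. 1 has the earlier label → 1.
Ready: 3, 7, 8 and 10. 3 has the earlier label → 3.
Ready: 7, 8 and 10. 7 has the earlier label → 7.
Ready: 8 and 10. 8 has the earlier label → 8.
Next only 10 has its prerequisites met → 10.

5, 4, 9, 2, 6, 1, 3, 7, 8, 10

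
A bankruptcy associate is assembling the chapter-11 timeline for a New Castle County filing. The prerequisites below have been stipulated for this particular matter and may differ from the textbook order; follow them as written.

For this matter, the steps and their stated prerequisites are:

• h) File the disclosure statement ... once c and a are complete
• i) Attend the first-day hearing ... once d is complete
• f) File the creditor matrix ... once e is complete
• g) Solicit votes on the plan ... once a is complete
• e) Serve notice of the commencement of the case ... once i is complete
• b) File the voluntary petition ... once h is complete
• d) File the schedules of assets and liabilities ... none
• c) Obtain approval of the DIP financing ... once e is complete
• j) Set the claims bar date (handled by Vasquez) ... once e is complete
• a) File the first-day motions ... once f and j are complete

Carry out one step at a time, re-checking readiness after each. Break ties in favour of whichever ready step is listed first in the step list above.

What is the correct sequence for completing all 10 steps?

d, i, e, f, c, j, a, h, g, b

Only d has no prerequisites, so it is first.
i is the only step now ready → i.
e needed i, now all done → e.
Ready: f, c and j. f is listed earlier → f.
c and j are both available; c is listed earlier → c.
Next only j has its prerequisites met → j.
a needed f and j, now all done → a.
Now h and g have their prerequisites met. h is listed earlier, so h next.
Now g and b have their prerequisites met. g is listed earlier, so g next.
Next only b has its prerequisites met → b.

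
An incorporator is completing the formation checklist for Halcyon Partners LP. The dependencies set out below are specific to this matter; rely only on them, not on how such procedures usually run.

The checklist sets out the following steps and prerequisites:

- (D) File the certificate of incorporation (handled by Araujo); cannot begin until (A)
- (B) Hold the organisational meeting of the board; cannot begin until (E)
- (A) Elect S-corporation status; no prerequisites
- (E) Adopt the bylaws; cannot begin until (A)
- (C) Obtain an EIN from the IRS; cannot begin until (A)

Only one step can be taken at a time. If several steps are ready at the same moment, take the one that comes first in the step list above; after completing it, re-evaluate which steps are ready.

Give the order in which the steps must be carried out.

(A) → (D) → (E) → (B) → (C)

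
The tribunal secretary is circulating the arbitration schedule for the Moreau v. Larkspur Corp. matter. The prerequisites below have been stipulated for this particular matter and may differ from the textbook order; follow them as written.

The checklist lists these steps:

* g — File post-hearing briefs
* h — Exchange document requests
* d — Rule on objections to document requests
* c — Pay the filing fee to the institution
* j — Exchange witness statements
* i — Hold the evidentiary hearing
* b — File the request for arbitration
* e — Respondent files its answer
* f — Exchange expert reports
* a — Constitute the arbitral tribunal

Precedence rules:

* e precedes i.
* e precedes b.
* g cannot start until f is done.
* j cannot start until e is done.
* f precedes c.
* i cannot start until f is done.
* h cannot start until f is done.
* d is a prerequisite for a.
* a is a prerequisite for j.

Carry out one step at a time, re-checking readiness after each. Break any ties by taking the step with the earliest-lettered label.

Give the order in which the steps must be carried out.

d, e and f have no prerequisites; d has the earlier label, so d is first.
a now also ready, so the ready set is {a, e, f}; a has the earlier label → a.
Now e and f have their prerequisites met. e has the earlier label, so e next.
Now b, f and j have their prerequisites met. b has the earlier label, so b next.
Ready: f and j. f has the earlier label → f.
Ready: c, g, h, i and j. c has the earlier label → c.
g, h, i and j are all available; g has the earlier label → g.
Now h, i and j have their prerequisites met. h has the earlier label, so h next.
i and j are both available; i has the earlier label → i.
That leaves j as the only ready step → j.

d a e b f c g h i j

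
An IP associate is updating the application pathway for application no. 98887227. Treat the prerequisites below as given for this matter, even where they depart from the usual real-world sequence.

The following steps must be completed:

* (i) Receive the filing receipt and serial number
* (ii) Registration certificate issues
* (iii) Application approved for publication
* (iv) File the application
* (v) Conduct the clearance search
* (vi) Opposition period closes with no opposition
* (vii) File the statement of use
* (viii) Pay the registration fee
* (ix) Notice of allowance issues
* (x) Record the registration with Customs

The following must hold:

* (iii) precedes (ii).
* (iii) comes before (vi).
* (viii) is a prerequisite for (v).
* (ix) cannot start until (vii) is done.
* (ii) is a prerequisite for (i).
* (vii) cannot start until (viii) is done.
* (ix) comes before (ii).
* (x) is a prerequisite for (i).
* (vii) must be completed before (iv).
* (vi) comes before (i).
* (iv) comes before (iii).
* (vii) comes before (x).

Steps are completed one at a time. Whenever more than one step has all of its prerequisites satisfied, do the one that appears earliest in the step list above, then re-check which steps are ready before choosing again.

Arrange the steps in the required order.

(viii) is the only step with nothing outstanding, so it goes first.
Now (v) and (vii) have their prerequisites met. (v) is listed earlier, so (v) next.
(vii) is the only step now ready → (vii).
Now (iv), (ix) and (x) have their prerequisites met. (iv) is listed earlier, so (iv) next.
Ready: (iii), (ix) and (x). (iii) is listed earlier → (iii).
(vi), (ix) and (x) are all available; (vi) is listed earlier → (vi).
(ix) and (x) are both available; (ix) is listed earlier → (ix).
(ii) now also ready, so the ready set is {(ii), (x)}; (ii) is listed earlier → (ii).
(x) is the only step now ready → (x).
(i) needed (ii), (vi) and (x), now all done → (i).

(viii) (v) (vii) (iv) (iii) (vi) (ix) (ii) (x) (i)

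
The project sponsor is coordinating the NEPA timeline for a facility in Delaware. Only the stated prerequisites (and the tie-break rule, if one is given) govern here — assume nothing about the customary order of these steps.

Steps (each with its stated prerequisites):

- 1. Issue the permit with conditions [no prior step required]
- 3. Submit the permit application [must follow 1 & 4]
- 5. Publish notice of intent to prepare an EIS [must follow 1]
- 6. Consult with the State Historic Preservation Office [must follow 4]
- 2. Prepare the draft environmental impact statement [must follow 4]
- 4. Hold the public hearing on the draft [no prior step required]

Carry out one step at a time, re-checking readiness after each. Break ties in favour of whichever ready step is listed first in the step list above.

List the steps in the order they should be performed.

1, 5, 4, 3, 6, 2

Nothing is required for 1 and 4. 1 is listed earlier → 1 first.
5 now also ready, so the ready set is {5, 4}; 5 is listed earlier → 5.
4 is the only step now ready → 4.
Ready: 3, 6 and 2. 3 is listed earlier → 3.
6 and 2 are both available; 6 is listed earlier → 6.
2 needed 4, now all done → 2.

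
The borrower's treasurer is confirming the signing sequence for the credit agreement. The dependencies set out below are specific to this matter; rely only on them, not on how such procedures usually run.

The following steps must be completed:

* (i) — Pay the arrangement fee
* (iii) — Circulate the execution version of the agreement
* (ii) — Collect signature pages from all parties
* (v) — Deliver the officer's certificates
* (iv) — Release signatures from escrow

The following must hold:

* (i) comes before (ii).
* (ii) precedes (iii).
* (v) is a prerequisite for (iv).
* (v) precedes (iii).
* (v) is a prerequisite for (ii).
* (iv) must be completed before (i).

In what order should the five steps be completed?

(v) (iv) (i) (ii) (iii)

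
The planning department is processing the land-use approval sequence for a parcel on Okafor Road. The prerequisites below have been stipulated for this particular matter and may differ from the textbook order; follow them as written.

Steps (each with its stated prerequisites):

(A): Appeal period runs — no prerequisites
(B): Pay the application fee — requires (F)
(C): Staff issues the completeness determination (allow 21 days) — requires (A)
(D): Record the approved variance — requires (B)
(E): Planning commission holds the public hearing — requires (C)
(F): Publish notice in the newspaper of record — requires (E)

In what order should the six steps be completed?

(A) → (C) → (E) → (F) → (B) → (D)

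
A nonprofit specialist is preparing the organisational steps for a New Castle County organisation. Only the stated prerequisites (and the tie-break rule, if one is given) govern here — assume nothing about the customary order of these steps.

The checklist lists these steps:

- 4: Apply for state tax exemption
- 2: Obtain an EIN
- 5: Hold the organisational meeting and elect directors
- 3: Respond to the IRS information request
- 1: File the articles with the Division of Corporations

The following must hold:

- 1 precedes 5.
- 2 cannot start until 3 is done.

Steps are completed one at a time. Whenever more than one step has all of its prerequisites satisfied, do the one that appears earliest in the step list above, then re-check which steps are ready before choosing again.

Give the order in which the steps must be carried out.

4 → 3 → 2 → 1 → 5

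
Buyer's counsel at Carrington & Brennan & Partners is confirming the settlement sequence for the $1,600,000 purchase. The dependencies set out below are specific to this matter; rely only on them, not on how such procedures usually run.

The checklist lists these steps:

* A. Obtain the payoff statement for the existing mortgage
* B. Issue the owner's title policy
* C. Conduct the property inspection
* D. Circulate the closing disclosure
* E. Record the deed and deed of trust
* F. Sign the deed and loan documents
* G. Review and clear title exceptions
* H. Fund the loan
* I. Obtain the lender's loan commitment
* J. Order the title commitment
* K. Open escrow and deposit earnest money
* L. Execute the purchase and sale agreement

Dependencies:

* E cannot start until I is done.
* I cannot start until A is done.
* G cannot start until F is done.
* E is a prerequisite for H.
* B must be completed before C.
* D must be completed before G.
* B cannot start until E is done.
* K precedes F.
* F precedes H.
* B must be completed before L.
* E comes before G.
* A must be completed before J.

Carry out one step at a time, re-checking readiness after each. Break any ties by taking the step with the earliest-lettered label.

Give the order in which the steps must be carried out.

A, D, I, E, B, C, J, K, F, G, H, L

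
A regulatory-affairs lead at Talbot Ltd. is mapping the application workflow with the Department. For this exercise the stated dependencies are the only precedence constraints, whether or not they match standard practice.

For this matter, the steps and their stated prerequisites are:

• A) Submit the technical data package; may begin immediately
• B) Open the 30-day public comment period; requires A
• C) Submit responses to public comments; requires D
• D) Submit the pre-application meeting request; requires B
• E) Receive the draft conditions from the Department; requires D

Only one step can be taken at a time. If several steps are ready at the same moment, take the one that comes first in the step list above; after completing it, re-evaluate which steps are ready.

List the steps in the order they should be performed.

A → B → D → C → E

Only A has no prerequisites, so it is first.
Next only B has its prerequisites met → B.
D needed B, now all done → D.
C and E are both available; C is listed earlier → C.
E needed D, now all done → E.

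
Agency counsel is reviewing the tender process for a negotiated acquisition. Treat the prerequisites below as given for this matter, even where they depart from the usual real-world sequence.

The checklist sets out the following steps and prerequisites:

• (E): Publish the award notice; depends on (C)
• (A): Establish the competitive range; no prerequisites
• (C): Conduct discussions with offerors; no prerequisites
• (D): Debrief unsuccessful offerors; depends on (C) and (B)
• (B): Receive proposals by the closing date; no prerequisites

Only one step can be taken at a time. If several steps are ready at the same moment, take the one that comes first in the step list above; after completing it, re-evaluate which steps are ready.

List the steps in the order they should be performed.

(A) (C) (E) (B) (D)

(A), (C) and (B) have no prerequisites; (A) is listed earlier, so (A) is first.
Now (C) and (B) have their prerequisites met. (C) is listed earlier, so (C) next.
(E) now also ready, so the ready set is {(E), (B)}; (E) is listed earlier → (E).
Next only (B) has its prerequisites met → (B).
(D) needed (C) and (B), now all done → (D).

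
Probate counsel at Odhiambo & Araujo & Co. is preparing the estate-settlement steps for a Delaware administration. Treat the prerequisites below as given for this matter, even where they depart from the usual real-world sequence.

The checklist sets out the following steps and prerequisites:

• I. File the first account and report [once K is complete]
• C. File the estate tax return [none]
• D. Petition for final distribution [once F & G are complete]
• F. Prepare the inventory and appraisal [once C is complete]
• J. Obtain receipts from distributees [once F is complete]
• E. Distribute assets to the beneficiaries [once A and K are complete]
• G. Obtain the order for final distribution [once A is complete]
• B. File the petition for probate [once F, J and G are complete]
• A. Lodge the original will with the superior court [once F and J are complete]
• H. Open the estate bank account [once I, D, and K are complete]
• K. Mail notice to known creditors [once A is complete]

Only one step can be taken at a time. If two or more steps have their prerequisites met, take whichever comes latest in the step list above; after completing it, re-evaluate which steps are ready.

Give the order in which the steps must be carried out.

C F J A K G B E D I H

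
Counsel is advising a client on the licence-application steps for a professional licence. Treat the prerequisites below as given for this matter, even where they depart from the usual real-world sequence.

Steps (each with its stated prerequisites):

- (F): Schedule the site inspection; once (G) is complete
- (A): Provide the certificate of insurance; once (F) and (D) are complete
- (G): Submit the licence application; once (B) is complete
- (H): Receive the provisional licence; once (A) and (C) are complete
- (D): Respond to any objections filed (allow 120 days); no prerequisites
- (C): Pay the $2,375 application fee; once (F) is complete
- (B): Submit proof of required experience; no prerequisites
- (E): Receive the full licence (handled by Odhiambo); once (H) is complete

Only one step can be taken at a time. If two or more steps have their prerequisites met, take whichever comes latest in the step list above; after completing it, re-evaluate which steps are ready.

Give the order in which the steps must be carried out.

(B), (D), (G), (F), (C), (A), (H), (E)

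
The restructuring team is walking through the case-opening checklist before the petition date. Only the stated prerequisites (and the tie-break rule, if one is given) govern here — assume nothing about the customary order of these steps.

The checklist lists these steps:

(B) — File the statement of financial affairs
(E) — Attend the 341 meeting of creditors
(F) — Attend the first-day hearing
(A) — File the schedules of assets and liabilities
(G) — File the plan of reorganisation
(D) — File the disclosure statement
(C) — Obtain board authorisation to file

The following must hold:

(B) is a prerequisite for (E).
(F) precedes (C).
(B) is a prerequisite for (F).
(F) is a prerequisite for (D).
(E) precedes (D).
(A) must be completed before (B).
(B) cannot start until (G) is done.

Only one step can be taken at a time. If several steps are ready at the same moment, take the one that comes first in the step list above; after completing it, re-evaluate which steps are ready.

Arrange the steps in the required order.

(A), (G), (B), (E), (F), (D), (C)

(A) and (G) have no prerequisites; (A) is listed earlier, so (A) is first.
Next only (G) has its prerequisites met → (G).
(B) needed (A) and (G), now all done → (B).
(E) and (F) are both available; (E) is listed earlier → (E).
That leaves (F) as the only ready step → (F).
(D) and (C) are both available; (D) is listed earlier → (D).
(C) is the only step now ready → (C).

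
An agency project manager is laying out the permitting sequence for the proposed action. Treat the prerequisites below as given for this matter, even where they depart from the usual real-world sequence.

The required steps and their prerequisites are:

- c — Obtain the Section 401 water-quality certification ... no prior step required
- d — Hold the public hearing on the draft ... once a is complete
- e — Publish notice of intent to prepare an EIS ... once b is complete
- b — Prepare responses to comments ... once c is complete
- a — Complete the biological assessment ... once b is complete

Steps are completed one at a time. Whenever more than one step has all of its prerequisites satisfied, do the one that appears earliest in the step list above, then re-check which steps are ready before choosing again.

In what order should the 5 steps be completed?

c is the only step with nothing outstanding, so it goes first.
b is the only step now ready → b.
Now e and a have their prerequisites met. e is listed earlier, so e next.
a needed b, now all done → a.
d needed a, now all done → d.

c b e a d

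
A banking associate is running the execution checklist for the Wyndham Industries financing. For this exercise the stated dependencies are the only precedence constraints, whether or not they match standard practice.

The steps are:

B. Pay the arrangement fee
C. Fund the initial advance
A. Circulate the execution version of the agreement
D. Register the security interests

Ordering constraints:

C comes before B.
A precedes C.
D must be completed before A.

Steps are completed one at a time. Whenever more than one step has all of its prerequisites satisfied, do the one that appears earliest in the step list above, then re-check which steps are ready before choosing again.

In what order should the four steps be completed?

D, A, C, B

Only D has no prerequisites, so it is first.
A is the only step now ready → A.
That leaves C as the only ready step → C.
Next only B has its prerequisites met → B.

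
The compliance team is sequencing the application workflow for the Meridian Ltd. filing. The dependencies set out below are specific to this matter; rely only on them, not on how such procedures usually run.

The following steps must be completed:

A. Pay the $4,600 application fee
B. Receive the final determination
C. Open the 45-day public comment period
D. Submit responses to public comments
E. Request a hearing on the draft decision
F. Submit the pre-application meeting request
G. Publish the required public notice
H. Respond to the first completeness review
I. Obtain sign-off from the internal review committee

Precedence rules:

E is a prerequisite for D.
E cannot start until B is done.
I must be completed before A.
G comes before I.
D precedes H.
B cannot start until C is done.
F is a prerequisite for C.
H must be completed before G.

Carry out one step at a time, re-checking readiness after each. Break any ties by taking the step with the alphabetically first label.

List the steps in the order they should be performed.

F, C, B, E, D, H, G, I, A

F has no prerequisites → F first.
C is the only step now ready → C.
B needed C, now all done → B.
That leaves E as the only ready step → E.
That leaves D as the only ready step → D.
H needed D, now all done → H.
That leaves G as the only ready step → G.
I needed G, now all done → I.
A needed I, now all done → A.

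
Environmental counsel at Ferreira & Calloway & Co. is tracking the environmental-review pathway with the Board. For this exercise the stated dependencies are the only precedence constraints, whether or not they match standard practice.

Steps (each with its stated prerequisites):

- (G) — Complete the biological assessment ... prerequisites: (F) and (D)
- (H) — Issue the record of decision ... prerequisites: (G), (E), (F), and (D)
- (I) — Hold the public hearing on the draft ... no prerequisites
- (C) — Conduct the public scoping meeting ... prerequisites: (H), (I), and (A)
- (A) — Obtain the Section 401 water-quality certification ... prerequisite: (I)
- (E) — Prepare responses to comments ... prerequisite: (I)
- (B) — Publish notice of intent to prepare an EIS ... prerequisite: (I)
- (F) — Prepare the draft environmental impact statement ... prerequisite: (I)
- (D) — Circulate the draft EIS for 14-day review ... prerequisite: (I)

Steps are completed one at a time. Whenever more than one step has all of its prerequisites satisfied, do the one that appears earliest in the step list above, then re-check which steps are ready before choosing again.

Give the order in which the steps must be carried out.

(I) is the only step with nothing outstanding, so it goes first.
Now (A), (E), (B), (F) and (D) have their prerequisites met. (A) is listed earlier, so (A) next.
Now (E), (B), (F) and (D) have their prerequisites met. (E) is listed earlier, so (E) next.
Now (B), (F) and (D) have their prerequisites met. (B) is listed earlier, so (B) next.
(F) and (D) are both available; (F) is listed earlier → (F).
(D) is the only step now ready → (D).
(G) needed (F) and (D), now all done → (G).
(H) is the only step now ready → (H).
That leaves (C) as the only ready step → (C).

(I), (A), (E), (B), (F), (D), (G), (H), (C)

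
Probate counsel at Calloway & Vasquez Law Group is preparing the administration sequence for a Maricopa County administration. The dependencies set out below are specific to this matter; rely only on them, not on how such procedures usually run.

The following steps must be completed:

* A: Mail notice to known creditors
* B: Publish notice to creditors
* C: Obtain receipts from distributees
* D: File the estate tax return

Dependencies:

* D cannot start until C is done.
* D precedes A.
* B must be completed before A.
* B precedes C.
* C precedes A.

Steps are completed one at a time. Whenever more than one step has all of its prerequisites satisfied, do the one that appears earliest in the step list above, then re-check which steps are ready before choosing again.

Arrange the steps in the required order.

Only B has no prerequisites, so it is first.
C is the only step now ready → C.
D needed C, now all done → D.
Next only A has its prerequisites met → A.

B C D A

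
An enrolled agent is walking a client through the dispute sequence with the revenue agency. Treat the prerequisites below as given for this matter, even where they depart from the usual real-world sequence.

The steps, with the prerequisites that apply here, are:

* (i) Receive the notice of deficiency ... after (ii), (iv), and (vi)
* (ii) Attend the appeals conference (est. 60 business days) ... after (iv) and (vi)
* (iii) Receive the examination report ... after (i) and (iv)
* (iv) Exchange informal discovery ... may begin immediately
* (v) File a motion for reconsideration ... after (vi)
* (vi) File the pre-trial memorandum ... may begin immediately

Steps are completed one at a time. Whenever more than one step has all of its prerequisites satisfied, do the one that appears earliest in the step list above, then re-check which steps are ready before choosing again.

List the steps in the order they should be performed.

(iv), (vi), (ii), (i), (iii), (v)

Nothing is required for (iv) and (vi). (iv) is listed earlier → (iv) first.
Next only (vi) has its prerequisites met → (vi).
Ready: (ii) and (v). (ii) is listed earlier → (ii).
(i) now also ready, so the ready set is {(i), (v)}; (i) is listed earlier → (i).
Now (iii) and (v) have their prerequisites met. (iii) is listed earlier, so (iii) next.
(v) needed (vi), now all done → (v).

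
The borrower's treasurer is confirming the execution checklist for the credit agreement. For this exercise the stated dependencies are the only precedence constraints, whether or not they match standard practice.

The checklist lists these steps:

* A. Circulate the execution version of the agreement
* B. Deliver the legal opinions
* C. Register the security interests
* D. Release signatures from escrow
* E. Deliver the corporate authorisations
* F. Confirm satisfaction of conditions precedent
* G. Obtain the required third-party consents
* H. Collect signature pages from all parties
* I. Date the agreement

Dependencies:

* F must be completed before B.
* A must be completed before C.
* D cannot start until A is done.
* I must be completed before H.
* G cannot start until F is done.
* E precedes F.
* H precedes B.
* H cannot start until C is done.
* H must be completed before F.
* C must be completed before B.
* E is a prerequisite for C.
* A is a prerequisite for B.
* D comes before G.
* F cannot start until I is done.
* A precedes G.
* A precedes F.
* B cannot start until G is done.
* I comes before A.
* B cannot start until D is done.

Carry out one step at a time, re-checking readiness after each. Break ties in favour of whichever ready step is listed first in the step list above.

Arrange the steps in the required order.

Nothing is required for E and I. E is listed earlier → E first.
Next only I has its prerequisites met → I.
A is the only step now ready → A.
Ready: C and D. C is listed earlier → C.
Now D and H have their prerequisites met. D is listed earlier, so D next.
H is the only step now ready → H.
Next only F has its prerequisites met → F.
Next only G has its prerequisites met → G.
B needed A, C, D, F, G and H, now all done → B.

E → I → A → C → D → H → F → G → B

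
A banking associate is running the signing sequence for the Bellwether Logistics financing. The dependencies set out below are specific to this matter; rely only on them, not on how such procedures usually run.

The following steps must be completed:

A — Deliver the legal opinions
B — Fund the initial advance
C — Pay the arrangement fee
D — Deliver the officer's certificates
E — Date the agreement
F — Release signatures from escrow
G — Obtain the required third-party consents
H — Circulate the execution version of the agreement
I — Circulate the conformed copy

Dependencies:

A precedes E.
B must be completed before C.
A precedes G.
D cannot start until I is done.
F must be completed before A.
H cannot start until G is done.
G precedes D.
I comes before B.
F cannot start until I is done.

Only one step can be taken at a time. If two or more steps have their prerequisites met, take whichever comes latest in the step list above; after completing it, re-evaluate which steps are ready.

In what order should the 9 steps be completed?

I, F, B, C, A, G, H, E, D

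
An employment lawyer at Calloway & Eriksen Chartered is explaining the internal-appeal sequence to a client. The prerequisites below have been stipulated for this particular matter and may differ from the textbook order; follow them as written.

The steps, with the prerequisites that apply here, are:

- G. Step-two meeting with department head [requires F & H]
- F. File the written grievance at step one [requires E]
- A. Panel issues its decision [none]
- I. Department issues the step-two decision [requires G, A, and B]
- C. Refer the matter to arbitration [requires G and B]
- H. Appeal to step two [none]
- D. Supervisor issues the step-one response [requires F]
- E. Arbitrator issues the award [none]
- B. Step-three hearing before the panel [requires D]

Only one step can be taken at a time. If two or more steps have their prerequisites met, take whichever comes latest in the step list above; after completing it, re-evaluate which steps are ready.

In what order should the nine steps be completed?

E H A F D B G C I

Nothing is required for E, H and A. E is listed later → E first.
F now also ready, so the ready set is {H, A, F}; H is listed later → H.
A and F are both available; A is listed later → A.
Next only F has its prerequisites met → F.
Now D and G have their prerequisites met. D is listed later, so D next.
B and G are both available; B is listed later → B.
G needed H and F, now all done → G.
C and I are both available; C is listed later → C.
I needed B, A and G, now all done → I.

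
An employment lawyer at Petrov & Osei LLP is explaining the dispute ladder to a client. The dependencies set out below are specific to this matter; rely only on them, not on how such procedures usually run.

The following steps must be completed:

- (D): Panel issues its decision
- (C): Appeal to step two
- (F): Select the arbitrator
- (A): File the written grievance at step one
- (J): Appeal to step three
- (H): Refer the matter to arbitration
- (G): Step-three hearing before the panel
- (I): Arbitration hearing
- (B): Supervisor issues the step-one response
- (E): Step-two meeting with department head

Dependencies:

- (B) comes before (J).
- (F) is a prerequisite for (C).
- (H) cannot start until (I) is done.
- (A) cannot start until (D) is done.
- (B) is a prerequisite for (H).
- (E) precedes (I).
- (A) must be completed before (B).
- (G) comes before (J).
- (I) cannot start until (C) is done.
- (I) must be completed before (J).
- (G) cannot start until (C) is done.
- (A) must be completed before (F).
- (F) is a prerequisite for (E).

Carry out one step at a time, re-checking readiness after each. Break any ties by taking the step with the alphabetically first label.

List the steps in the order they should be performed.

Only (D) has no prerequisites, so it is first.
That leaves (A) as the only ready step → (A).
Ready: (B) and (F). (B) has the earlier label → (B).
(F) needed (A), now all done → (F).
Ready: (C) and (E). (C) has the earlier label → (C).
Ready: (E) and (G). (E) has the earlier label → (E).
(I) now also ready, so the ready set is {(G), (I)}; (G) has the earlier label → (G).
(I) needed (C) and (E), now all done → (I).
Now (H) and (J) have their prerequisites met. (H) has the earlier label, so (H) next.
That leaves (J) as the only ready step → (J).

(D), (A), (B), (F), (C), (E), (G), (I), (H), (J)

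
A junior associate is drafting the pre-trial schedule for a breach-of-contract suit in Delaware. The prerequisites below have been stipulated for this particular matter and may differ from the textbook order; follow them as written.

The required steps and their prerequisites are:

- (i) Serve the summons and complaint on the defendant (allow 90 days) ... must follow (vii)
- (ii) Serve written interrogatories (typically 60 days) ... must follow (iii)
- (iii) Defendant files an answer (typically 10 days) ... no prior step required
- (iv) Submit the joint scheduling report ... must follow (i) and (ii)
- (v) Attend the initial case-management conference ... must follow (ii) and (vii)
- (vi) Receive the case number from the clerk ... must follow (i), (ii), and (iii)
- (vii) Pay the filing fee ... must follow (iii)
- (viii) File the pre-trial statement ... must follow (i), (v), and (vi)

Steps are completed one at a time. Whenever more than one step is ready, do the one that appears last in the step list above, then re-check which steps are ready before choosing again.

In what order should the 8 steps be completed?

(iii) (vii) (ii) (v) (i) (vi) (viii) (iv)

Only (iii) has no prerequisites, so it is first.
(vii) and (ii) are both available; (vii) is listed later → (vii).
Ready: (ii) and (i). (ii) is listed later → (ii).
Ready: (v) and (i). (v) is listed later → (v).
(i) needed (vii), now all done → (i).
Ready: (vi) and (iv). (vi) is listed later → (vi).
(viii) and (iv) are both available; (viii) is listed later → (viii).
(iv) needed (ii) and (i), now all done → (iv).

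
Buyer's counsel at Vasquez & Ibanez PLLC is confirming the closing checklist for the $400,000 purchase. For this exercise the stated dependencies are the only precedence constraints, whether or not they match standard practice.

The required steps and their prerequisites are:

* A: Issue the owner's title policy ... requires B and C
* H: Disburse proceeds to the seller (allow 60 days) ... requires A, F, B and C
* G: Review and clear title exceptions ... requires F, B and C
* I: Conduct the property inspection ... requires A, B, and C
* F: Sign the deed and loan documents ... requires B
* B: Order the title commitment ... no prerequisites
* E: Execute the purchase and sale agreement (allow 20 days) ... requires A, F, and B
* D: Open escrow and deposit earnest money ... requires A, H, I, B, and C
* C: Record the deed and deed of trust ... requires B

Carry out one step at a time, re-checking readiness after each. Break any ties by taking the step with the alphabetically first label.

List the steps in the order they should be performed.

B has no prerequisites → B first.
Ready: C and F. C has the earlier label → C.
A and F are both available; A has the earlier label → A.
Ready: F and I. F has the earlier label → F.
Ready: E, G, H and I. E has the earlier label → E.
Now G, H and I have their prerequisites met. G has the earlier label, so G next.
H and I are both available; H has the earlier label → H.
I needed A, B and C, now all done → I.
Next only D has its prerequisites met → D.

B, C, A, F, E, G, H, I, D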